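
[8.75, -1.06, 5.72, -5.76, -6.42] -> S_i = Random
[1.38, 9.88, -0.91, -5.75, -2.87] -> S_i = Random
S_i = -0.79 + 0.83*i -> [-0.79, 0.04, 0.87, 1.7, 2.53]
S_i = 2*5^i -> [2, 10, 50, 250, 1250]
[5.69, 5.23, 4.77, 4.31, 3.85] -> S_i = 5.69 + -0.46*i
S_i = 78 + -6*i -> [78, 72, 66, 60, 54]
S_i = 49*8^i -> [49, 392, 3136, 25088, 200704]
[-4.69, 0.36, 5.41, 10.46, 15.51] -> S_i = -4.69 + 5.05*i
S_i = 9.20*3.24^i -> [9.2, 29.81, 96.58, 312.91, 1013.84]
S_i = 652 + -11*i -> [652, 641, 630, 619, 608]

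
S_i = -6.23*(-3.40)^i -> [-6.23, 21.18, -72.02, 244.86, -832.54]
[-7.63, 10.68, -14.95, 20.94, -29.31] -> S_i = -7.63*(-1.40)^i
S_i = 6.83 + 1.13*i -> [6.83, 7.96, 9.09, 10.22, 11.35]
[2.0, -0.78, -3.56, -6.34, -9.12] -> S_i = 2.00 + -2.78*i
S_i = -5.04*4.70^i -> [-5.04, -23.69, -111.33, -523.27, -2459.36]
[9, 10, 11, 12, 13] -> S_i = 9 + 1*i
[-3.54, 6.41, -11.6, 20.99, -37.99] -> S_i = -3.54*(-1.81)^i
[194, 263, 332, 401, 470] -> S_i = 194 + 69*i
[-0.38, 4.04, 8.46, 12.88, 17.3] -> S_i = -0.38 + 4.42*i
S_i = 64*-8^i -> [64, -512, 4096, -32768, 262144]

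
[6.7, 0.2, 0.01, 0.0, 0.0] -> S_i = 6.70*0.03^i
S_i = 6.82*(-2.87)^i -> [6.82, -19.57, 56.18, -161.22, 462.71]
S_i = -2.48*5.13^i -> [-2.48, -12.72, -65.27, -334.81, -1717.6]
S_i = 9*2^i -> [9, 18, 36, 72, 144]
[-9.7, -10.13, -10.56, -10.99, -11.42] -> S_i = -9.70 + -0.43*i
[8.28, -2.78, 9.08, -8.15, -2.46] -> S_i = Random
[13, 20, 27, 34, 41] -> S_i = 13 + 7*i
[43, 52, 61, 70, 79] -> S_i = 43 + 9*i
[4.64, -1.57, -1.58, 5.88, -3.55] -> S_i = Random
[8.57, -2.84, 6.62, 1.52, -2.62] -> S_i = Random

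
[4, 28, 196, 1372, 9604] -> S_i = 4*7^i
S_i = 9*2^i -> [9, 18, 36, 72, 144]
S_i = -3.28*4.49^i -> [-3.28, -14.73, -66.13, -296.9, -1333.09]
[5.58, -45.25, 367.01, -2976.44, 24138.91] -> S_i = 5.58*(-8.11)^i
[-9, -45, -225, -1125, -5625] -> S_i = -9*5^i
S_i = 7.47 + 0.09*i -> [7.47, 7.56, 7.65, 7.74, 7.83]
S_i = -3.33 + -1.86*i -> [-3.33, -5.19, -7.05, -8.91, -10.77]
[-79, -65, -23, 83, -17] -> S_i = Random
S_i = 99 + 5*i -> [99, 104, 109, 114, 119]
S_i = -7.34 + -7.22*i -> [-7.34, -14.56, -21.78, -29.0, -36.22]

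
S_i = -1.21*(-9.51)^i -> [-1.21, 11.51, -109.43, 1040.7, -9897.09]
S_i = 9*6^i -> [9, 54, 324, 1944, 11664]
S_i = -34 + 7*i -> [-34, -27, -20, -13, -6]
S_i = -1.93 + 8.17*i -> [-1.93, 6.24, 14.41, 22.58, 30.75]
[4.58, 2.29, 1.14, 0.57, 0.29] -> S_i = 4.58*0.50^i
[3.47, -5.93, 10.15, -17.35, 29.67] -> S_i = 3.47*(-1.71)^i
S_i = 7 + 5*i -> [7, 12, 17, 22, 27]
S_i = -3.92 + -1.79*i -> [-3.92, -5.71, -7.5, -9.29, -11.08]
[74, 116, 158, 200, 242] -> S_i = 74 + 42*i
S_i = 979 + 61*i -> [979, 1040, 1101, 1162, 1223]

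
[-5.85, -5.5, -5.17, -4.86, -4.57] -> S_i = -5.85*0.94^i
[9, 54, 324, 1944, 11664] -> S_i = 9*6^i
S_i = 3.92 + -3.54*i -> [3.92, 0.38, -3.16, -6.7, -10.24]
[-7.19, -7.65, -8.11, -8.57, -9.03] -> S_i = -7.19 + -0.46*i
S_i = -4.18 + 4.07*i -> [-4.18, -0.11, 3.96, 8.03, 12.1]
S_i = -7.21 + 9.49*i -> [-7.21, 2.28, 11.77, 21.26, 30.75]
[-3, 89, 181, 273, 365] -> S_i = -3 + 92*i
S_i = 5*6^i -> [5, 30, 180, 1080, 6480]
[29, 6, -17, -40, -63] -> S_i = 29 + -23*i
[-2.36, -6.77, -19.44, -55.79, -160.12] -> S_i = -2.36*2.87^i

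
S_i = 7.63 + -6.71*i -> [7.63, 0.92, -5.79, -12.5, -19.21]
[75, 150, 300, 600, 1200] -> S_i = 75*2^i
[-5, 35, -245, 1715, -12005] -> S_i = -5*-7^i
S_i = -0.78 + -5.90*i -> [-0.78, -6.68, -12.58, -18.48, -24.38]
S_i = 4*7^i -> [4, 28, 196, 1372, 9604]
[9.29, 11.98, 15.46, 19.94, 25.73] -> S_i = 9.29*1.29^i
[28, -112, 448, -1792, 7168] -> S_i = 28*-4^i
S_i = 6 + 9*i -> [6, 15, 24, 33, 42]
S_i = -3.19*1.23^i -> [-3.19, -3.92, -4.83, -5.94, -7.3]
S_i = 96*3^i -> [96, 288, 864, 2592, 7776]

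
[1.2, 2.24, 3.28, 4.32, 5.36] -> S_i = 1.20 + 1.04*i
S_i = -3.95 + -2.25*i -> [-3.95, -6.2, -8.45, -10.7, -12.95]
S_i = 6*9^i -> [6, 54, 486, 4374, 39366]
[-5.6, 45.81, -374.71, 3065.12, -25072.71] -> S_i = -5.60*(-8.18)^i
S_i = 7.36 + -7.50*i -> [7.36, -0.14, -7.64, -15.14, -22.64]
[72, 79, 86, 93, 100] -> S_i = 72 + 7*i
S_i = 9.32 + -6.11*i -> [9.32, 3.21, -2.9, -9.01, -15.12]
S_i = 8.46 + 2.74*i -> [8.46, 11.2, 13.94, 16.68, 19.42]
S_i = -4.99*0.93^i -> [-4.99, -4.64, -4.32, -4.01, -3.73]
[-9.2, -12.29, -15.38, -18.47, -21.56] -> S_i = -9.20 + -3.09*i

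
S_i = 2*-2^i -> [2, -4, 8, -16, 32]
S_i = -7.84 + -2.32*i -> [-7.84, -10.16, -12.48, -14.8, -17.12]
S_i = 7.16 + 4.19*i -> [7.16, 11.35, 15.54, 19.73, 23.92]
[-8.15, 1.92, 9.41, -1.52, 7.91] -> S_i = Random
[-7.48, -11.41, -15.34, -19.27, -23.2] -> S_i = -7.48 + -3.93*i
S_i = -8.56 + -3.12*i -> [-8.56, -11.68, -14.8, -17.92, -21.04]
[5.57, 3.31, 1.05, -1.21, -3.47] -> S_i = 5.57 + -2.26*i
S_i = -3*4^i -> [-3, -12, -48, -192, -768]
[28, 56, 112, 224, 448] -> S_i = 28*2^i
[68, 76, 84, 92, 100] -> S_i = 68 + 8*i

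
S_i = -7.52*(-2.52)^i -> [-7.52, 18.95, -47.76, 120.34, -303.26]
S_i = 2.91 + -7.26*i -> [2.91, -4.35, -11.61, -18.87, -26.13]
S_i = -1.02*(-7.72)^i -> [-1.02, 7.87, -60.79, 469.3, -3623.01]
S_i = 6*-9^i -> [6, -54, 486, -4374, 39366]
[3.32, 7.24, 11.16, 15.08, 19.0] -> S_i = 3.32 + 3.92*i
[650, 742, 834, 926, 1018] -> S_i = 650 + 92*i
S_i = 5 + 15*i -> [5, 20, 35, 50, 65]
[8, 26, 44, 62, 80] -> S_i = 8 + 18*i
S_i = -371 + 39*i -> [-371, -332, -293, -254, -215]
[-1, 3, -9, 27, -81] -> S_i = -1*-3^i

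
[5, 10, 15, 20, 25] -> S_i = 5 + 5*i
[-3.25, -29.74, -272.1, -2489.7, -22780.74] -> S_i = -3.25*9.15^i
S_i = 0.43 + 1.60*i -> [0.43, 2.03, 3.63, 5.23, 6.83]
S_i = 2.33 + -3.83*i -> [2.33, -1.5, -5.33, -9.16, -12.99]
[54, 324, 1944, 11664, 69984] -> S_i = 54*6^i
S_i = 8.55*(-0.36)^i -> [8.55, -3.08, 1.11, -0.4, 0.14]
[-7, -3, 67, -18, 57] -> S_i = Random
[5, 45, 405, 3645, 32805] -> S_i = 5*9^i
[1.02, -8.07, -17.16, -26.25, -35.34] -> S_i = 1.02 + -9.09*i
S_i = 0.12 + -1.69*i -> [0.12, -1.57, -3.26, -4.95, -6.64]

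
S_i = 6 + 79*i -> [6, 85, 164, 243, 322]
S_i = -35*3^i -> [-35, -105, -315, -945, -2835]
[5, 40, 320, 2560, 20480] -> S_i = 5*8^i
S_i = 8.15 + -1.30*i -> [8.15, 6.85, 5.55, 4.25, 2.95]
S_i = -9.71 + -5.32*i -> [-9.71, -15.03, -20.35, -25.67, -30.99]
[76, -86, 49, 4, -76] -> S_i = Random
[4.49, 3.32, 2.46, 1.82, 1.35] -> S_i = 4.49*0.74^i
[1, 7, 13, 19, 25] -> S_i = 1 + 6*i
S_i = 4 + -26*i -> [4, -22, -48, -74, -100]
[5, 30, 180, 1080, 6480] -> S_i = 5*6^i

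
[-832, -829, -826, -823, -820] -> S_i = -832 + 3*i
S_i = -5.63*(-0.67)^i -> [-5.63, 3.77, -2.53, 1.69, -1.13]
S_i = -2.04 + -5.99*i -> [-2.04, -8.03, -14.02, -20.01, -26.0]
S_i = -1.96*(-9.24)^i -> [-1.96, 18.11, -167.34, 1546.22, -14287.1]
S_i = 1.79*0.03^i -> [1.79, 0.05, 0.0, 0.0, 0.0]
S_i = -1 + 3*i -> [-1, 2, 5, 8, 11]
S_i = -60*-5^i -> [-60, 300, -1500, 7500, -37500]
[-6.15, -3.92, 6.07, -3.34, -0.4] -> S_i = Random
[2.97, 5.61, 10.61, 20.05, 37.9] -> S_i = 2.97*1.89^i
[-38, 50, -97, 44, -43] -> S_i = Random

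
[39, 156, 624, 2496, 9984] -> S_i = 39*4^i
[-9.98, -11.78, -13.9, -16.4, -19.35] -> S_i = -9.98*1.18^i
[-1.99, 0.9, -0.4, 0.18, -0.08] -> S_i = -1.99*(-0.45)^i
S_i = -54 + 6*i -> [-54, -48, -42, -36, -30]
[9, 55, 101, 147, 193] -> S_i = 9 + 46*i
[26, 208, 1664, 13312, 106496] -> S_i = 26*8^i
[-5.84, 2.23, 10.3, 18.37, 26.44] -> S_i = -5.84 + 8.07*i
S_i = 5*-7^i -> [5, -35, 245, -1715, 12005]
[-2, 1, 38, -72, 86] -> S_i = Random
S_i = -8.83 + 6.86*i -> [-8.83, -1.97, 4.89, 11.75, 18.61]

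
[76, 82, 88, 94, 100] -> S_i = 76 + 6*i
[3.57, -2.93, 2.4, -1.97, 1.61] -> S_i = 3.57*(-0.82)^i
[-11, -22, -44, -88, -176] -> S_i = -11*2^i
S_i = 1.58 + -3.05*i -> [1.58, -1.47, -4.52, -7.57, -10.62]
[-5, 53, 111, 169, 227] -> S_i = -5 + 58*i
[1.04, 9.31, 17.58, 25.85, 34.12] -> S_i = 1.04 + 8.27*i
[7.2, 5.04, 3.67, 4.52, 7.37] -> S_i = Random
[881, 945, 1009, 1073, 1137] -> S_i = 881 + 64*i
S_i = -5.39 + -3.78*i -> [-5.39, -9.17, -12.95, -16.73, -20.51]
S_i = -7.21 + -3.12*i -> [-7.21, -10.33, -13.45, -16.57, -19.69]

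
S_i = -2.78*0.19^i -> [-2.78, -0.53, -0.1, -0.02, -0.0]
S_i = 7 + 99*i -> [7, 106, 205, 304, 403]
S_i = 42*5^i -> [42, 210, 1050, 5250, 26250]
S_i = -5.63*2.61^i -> [-5.63, -14.69, -38.35, -100.1, -261.26]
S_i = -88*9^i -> [-88, -792, -7128, -64152, -577368]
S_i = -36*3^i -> [-36, -108, -324, -972, -2916]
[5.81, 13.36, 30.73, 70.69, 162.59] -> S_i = 5.81*2.30^i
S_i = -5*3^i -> [-5, -15, -45, -135, -405]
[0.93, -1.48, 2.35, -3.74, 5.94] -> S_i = 0.93*(-1.59)^i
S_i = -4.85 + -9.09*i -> [-4.85, -13.94, -23.03, -32.12, -41.21]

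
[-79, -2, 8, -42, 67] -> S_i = Random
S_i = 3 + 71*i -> [3, 74, 145, 216, 287]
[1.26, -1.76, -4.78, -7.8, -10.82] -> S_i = 1.26 + -3.02*i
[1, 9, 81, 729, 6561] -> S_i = 1*9^i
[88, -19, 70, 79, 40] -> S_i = Random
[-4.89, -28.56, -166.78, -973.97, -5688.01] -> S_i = -4.89*5.84^i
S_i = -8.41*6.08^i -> [-8.41, -51.13, -310.89, -1890.2, -11492.39]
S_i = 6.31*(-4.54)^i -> [6.31, -28.65, 130.06, -590.47, 2680.73]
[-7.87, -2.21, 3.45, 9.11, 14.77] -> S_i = -7.87 + 5.66*i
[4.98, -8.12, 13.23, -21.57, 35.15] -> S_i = 4.98*(-1.63)^i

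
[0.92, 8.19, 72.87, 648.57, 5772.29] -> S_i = 0.92*8.90^i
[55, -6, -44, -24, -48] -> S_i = Random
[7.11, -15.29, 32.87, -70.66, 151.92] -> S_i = 7.11*(-2.15)^i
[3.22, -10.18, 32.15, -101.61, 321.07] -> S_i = 3.22*(-3.16)^i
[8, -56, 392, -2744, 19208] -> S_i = 8*-7^i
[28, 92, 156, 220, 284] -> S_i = 28 + 64*i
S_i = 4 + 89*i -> [4, 93, 182, 271, 360]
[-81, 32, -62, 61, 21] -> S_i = Random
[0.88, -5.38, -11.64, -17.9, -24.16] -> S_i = 0.88 + -6.26*i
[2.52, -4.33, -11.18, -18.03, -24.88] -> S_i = 2.52 + -6.85*i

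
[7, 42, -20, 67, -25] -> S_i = Random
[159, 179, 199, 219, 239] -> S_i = 159 + 20*i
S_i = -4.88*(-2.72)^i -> [-4.88, 13.27, -36.1, 98.2, -267.11]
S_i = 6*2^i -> [6, 12, 24, 48, 96]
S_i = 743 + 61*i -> [743, 804, 865, 926, 987]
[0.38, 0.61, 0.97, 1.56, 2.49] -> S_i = 0.38*1.60^i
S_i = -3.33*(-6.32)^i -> [-3.33, 21.05, -133.01, 840.61, -5312.67]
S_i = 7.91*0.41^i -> [7.91, 3.24, 1.33, 0.55, 0.22]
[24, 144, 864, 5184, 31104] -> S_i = 24*6^i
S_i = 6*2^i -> [6, 12, 24, 48, 96]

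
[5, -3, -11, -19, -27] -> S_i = 5 + -8*i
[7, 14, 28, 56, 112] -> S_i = 7*2^i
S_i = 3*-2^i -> [3, -6, 12, -24, 48]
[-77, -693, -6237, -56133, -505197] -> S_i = -77*9^i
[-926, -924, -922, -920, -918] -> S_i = -926 + 2*i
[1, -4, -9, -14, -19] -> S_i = 1 + -5*i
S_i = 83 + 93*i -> [83, 176, 269, 362, 455]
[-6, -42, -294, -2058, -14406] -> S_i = -6*7^i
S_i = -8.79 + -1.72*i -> [-8.79, -10.51, -12.23, -13.95, -15.67]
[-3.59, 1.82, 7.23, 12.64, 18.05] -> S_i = -3.59 + 5.41*i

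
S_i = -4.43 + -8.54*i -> [-4.43, -12.97, -21.51, -30.05, -38.59]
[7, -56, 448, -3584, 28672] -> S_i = 7*-8^i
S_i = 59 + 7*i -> [59, 66, 73, 80, 87]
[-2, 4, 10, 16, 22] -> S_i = -2 + 6*i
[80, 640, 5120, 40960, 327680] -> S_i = 80*8^i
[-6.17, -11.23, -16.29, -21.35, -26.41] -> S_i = -6.17 + -5.06*i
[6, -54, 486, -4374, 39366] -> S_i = 6*-9^i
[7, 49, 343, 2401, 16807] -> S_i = 7*7^i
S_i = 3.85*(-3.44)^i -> [3.85, -13.24, 45.56, -156.72, 539.13]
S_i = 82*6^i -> [82, 492, 2952, 17712, 106272]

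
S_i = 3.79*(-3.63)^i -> [3.79, -13.76, 49.94, -181.28, 658.06]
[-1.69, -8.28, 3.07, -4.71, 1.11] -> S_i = Random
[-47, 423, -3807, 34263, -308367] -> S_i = -47*-9^i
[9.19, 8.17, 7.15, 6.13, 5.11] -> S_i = 9.19 + -1.02*i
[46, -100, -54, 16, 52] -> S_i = Random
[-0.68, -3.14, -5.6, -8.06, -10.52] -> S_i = -0.68 + -2.46*i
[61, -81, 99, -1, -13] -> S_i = Random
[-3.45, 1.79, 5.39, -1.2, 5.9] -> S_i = Random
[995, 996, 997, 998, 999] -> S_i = 995 + 1*i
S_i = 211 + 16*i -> [211, 227, 243, 259, 275]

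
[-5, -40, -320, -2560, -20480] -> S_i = -5*8^i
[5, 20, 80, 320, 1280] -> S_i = 5*4^i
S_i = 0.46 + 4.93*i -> [0.46, 5.39, 10.32, 15.25, 20.18]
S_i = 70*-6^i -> [70, -420, 2520, -15120, 90720]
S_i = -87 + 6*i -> [-87, -81, -75, -69, -63]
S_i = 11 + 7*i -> [11, 18, 25, 32, 39]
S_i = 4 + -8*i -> [4, -4, -12, -20, -28]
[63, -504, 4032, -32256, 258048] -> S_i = 63*-8^i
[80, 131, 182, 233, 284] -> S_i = 80 + 51*i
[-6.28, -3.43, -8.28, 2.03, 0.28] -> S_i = Random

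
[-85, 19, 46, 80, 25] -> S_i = Random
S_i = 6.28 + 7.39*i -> [6.28, 13.67, 21.06, 28.45, 35.84]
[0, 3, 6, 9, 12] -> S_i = 0 + 3*i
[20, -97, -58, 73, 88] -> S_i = Random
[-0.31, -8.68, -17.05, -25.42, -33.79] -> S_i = -0.31 + -8.37*i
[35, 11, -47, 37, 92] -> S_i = Random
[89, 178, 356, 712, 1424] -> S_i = 89*2^i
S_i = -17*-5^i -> [-17, 85, -425, 2125, -10625]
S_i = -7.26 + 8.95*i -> [-7.26, 1.69, 10.64, 19.59, 28.54]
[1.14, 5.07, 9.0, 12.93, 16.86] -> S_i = 1.14 + 3.93*i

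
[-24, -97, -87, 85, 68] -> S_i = Random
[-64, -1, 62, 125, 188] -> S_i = -64 + 63*i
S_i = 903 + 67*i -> [903, 970, 1037, 1104, 1171]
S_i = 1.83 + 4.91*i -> [1.83, 6.74, 11.65, 16.56, 21.47]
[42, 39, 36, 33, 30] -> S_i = 42 + -3*i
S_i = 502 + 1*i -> [502, 503, 504, 505, 506]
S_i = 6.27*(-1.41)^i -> [6.27, -8.84, 12.47, -17.58, 24.78]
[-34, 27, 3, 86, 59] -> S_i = Random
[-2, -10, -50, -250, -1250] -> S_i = -2*5^i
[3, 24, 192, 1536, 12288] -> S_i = 3*8^i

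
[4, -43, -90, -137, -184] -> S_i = 4 + -47*i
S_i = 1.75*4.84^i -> [1.75, 8.47, 40.99, 198.41, 960.33]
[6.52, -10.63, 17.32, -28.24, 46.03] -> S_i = 6.52*(-1.63)^i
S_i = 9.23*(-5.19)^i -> [9.23, -47.9, 248.62, -1290.34, 6696.86]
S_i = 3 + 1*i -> [3, 4, 5, 6, 7]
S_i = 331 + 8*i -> [331, 339, 347, 355, 363]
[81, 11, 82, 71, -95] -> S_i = Random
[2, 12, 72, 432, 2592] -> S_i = 2*6^i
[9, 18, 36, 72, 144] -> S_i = 9*2^i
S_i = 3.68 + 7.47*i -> [3.68, 11.15, 18.62, 26.09, 33.56]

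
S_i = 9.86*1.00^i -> [9.86, 9.86, 9.86, 9.86, 9.86]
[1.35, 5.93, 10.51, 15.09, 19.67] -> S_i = 1.35 + 4.58*i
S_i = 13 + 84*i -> [13, 97, 181, 265, 349]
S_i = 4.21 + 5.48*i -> [4.21, 9.69, 15.17, 20.65, 26.13]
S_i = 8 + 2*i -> [8, 10, 12, 14, 16]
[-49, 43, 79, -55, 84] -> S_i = Random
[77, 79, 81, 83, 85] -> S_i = 77 + 2*i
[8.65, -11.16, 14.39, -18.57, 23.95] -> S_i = 8.65*(-1.29)^i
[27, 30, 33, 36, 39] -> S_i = 27 + 3*i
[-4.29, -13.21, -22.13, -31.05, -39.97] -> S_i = -4.29 + -8.92*i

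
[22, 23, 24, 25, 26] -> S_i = 22 + 1*i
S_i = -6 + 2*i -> [-6, -4, -2, 0, 2]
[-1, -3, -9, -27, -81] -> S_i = -1*3^i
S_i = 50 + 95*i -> [50, 145, 240, 335, 430]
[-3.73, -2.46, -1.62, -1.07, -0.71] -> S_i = -3.73*0.66^i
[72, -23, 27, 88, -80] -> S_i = Random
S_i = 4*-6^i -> [4, -24, 144, -864, 5184]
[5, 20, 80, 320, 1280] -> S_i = 5*4^i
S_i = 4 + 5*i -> [4, 9, 14, 19, 24]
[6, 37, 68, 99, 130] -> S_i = 6 + 31*i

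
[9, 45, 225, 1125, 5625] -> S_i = 9*5^i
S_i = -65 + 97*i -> [-65, 32, 129, 226, 323]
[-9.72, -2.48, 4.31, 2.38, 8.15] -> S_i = Random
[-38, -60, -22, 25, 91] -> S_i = Random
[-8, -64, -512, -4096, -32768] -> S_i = -8*8^i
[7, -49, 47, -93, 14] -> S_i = Random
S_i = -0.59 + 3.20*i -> [-0.59, 2.61, 5.81, 9.01, 12.21]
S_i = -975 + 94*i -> [-975, -881, -787, -693, -599]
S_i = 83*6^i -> [83, 498, 2988, 17928, 107568]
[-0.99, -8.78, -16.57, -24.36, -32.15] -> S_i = -0.99 + -7.79*i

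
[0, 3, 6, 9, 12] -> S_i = 0 + 3*i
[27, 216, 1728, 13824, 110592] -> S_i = 27*8^i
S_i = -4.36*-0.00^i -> [-4.36, 0.0, -0.0, 0.0, -0.0]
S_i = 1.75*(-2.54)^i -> [1.75, -4.44, 11.29, -28.68, 72.84]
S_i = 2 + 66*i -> [2, 68, 134, 200, 266]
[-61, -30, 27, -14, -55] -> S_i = Random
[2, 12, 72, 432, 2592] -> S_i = 2*6^i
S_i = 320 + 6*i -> [320, 326, 332, 338, 344]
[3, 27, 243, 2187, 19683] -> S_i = 3*9^i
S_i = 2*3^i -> [2, 6, 18, 54, 162]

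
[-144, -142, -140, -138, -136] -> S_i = -144 + 2*i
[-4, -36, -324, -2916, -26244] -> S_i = -4*9^i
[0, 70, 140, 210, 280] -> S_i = 0 + 70*i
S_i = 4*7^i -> [4, 28, 196, 1372, 9604]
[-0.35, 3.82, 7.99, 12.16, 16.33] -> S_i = -0.35 + 4.17*i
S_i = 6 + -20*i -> [6, -14, -34, -54, -74]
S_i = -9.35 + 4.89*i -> [-9.35, -4.46, 0.43, 5.32, 10.21]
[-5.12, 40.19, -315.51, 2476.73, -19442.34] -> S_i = -5.12*(-7.85)^i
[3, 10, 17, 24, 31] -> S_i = 3 + 7*i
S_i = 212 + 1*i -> [212, 213, 214, 215, 216]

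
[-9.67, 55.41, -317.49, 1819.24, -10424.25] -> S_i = -9.67*(-5.73)^i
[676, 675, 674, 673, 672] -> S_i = 676 + -1*i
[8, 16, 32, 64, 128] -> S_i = 8*2^i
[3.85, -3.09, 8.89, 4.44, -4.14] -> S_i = Random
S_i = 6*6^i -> [6, 36, 216, 1296, 7776]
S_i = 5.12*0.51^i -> [5.12, 2.61, 1.33, 0.68, 0.35]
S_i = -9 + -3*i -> [-9, -12, -15, -18, -21]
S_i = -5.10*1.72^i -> [-5.1, -8.77, -15.09, -25.95, -44.64]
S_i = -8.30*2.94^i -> [-8.3, -24.4, -71.74, -210.92, -620.11]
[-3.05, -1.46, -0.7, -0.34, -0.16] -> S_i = -3.05*0.48^i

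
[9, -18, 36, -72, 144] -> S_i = 9*-2^i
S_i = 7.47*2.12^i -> [7.47, 15.84, 33.57, 71.18, 150.89]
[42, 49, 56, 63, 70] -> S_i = 42 + 7*i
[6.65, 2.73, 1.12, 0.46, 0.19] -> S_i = 6.65*0.41^i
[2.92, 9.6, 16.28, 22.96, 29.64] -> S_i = 2.92 + 6.68*i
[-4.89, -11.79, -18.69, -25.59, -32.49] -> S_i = -4.89 + -6.90*i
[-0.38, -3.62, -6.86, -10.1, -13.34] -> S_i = -0.38 + -3.24*i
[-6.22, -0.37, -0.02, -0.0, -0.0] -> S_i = -6.22*0.06^i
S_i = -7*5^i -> [-7, -35, -175, -875, -4375]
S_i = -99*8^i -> [-99, -792, -6336, -50688, -405504]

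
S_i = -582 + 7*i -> [-582, -575, -568, -561, -554]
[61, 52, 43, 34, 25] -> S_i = 61 + -9*i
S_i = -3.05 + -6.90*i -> [-3.05, -9.95, -16.85, -23.75, -30.65]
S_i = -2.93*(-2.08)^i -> [-2.93, 6.09, -12.68, 26.37, -54.84]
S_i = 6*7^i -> [6, 42, 294, 2058, 14406]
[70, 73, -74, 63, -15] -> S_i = Random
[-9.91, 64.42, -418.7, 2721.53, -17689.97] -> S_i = -9.91*(-6.50)^i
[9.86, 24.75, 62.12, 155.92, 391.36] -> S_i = 9.86*2.51^i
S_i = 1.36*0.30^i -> [1.36, 0.41, 0.12, 0.04, 0.01]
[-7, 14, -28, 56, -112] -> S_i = -7*-2^i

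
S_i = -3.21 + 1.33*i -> [-3.21, -1.88, -0.55, 0.78, 2.11]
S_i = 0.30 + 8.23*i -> [0.3, 8.53, 16.76, 24.99, 33.22]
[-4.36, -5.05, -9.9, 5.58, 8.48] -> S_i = Random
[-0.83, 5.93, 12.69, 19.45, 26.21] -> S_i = -0.83 + 6.76*i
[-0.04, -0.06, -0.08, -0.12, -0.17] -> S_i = -0.04*1.43^i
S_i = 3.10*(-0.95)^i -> [3.1, -2.94, 2.8, -2.66, 2.52]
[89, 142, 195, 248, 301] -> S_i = 89 + 53*i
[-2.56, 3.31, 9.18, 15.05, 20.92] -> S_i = -2.56 + 5.87*i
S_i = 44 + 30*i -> [44, 74, 104, 134, 164]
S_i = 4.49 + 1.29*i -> [4.49, 5.78, 7.07, 8.36, 9.65]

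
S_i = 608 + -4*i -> [608, 604, 600, 596, 592]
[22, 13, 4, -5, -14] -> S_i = 22 + -9*i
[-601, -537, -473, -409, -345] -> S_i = -601 + 64*i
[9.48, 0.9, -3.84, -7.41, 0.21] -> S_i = Random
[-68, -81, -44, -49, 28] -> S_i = Random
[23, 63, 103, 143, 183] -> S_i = 23 + 40*i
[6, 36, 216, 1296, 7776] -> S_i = 6*6^i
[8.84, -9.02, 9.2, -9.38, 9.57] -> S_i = 8.84*(-1.02)^i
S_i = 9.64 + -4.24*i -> [9.64, 5.4, 1.16, -3.08, -7.32]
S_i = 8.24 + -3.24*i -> [8.24, 5.0, 1.76, -1.48, -4.72]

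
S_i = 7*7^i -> [7, 49, 343, 2401, 16807]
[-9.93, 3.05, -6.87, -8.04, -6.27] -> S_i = Random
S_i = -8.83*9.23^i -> [-8.83, -81.5, -752.25, -6943.3, -64086.64]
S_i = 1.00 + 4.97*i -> [1.0, 5.97, 10.94, 15.91, 20.88]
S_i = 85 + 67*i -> [85, 152, 219, 286, 353]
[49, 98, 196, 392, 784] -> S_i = 49*2^i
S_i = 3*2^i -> [3, 6, 12, 24, 48]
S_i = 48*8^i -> [48, 384, 3072, 24576, 196608]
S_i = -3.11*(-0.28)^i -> [-3.11, 0.87, -0.24, 0.07, -0.02]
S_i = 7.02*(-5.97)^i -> [7.02, -41.91, 250.2, -1493.69, 8917.32]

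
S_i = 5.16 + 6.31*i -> [5.16, 11.47, 17.78, 24.09, 30.4]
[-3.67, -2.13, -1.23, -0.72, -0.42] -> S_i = -3.67*0.58^i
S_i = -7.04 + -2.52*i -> [-7.04, -9.56, -12.08, -14.6, -17.12]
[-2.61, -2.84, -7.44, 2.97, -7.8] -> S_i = Random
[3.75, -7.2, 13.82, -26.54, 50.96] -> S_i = 3.75*(-1.92)^i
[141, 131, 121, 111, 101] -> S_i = 141 + -10*i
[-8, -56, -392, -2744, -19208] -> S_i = -8*7^i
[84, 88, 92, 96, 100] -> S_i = 84 + 4*i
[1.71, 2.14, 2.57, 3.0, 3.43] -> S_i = 1.71 + 0.43*i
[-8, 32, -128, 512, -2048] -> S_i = -8*-4^i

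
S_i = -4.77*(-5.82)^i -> [-4.77, 27.76, -161.57, 940.35, -5472.81]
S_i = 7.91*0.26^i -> [7.91, 2.06, 0.53, 0.14, 0.04]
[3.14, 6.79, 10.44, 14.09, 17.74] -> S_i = 3.14 + 3.65*i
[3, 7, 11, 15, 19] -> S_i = 3 + 4*i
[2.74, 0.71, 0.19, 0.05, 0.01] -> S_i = 2.74*0.26^i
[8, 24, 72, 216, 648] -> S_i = 8*3^i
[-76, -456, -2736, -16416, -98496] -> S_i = -76*6^i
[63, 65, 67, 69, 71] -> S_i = 63 + 2*i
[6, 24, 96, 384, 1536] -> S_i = 6*4^i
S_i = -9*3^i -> [-9, -27, -81, -243, -729]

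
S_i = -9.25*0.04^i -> [-9.25, -0.37, -0.01, -0.0, -0.0]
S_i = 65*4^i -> [65, 260, 1040, 4160, 16640]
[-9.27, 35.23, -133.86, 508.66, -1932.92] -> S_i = -9.27*(-3.80)^i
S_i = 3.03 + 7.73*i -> [3.03, 10.76, 18.49, 26.22, 33.95]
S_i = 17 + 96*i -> [17, 113, 209, 305, 401]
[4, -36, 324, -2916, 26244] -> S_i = 4*-9^i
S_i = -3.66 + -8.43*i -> [-3.66, -12.09, -20.52, -28.95, -37.38]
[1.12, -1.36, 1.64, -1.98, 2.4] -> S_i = 1.12*(-1.21)^i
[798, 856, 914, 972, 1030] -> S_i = 798 + 58*i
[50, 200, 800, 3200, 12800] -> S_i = 50*4^i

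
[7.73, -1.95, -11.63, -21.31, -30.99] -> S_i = 7.73 + -9.68*i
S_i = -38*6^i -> [-38, -228, -1368, -8208, -49248]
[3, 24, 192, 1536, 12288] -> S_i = 3*8^i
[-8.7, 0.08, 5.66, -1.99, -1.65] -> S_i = Random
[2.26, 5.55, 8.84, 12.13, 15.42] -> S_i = 2.26 + 3.29*i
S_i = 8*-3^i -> [8, -24, 72, -216, 648]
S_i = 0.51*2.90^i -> [0.51, 1.48, 4.29, 12.44, 36.07]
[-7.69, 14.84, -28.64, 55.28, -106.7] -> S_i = -7.69*(-1.93)^i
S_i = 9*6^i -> [9, 54, 324, 1944, 11664]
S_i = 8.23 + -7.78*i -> [8.23, 0.45, -7.33, -15.11, -22.89]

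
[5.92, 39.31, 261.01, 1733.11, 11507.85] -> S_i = 5.92*6.64^i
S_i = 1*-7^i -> [1, -7, 49, -343, 2401]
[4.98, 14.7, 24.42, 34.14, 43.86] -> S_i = 4.98 + 9.72*i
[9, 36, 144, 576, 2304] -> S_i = 9*4^i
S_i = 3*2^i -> [3, 6, 12, 24, 48]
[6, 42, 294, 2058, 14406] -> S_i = 6*7^i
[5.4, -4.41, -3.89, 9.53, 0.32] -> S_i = Random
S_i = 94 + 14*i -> [94, 108, 122, 136, 150]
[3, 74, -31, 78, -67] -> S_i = Random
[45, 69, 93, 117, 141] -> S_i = 45 + 24*i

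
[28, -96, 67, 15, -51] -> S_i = Random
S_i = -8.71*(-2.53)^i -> [-8.71, 22.04, -55.75, 141.05, -356.86]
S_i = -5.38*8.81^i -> [-5.38, -47.4, -417.57, -3678.83, -32410.51]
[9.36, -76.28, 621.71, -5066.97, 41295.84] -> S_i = 9.36*(-8.15)^i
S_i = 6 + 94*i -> [6, 100, 194, 288, 382]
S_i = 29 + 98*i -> [29, 127, 225, 323, 421]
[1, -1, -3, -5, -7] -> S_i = 1 + -2*i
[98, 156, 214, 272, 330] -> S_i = 98 + 58*i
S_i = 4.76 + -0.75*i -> [4.76, 4.01, 3.26, 2.51, 1.76]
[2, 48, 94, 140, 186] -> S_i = 2 + 46*i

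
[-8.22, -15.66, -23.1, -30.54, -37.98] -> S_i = -8.22 + -7.44*i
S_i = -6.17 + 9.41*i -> [-6.17, 3.24, 12.65, 22.06, 31.47]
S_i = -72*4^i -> [-72, -288, -1152, -4608, -18432]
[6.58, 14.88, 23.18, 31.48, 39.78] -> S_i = 6.58 + 8.30*i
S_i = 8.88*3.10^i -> [8.88, 27.53, 85.34, 264.54, 820.09]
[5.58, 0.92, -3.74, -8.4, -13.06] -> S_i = 5.58 + -4.66*i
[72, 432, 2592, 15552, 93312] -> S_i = 72*6^i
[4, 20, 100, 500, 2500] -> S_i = 4*5^i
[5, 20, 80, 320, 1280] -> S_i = 5*4^i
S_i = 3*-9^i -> [3, -27, 243, -2187, 19683]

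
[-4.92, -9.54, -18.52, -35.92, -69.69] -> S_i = -4.92*1.94^i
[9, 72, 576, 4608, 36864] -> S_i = 9*8^i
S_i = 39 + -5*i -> [39, 34, 29, 24, 19]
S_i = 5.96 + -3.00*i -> [5.96, 2.96, -0.04, -3.04, -6.04]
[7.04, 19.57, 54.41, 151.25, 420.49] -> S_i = 7.04*2.78^i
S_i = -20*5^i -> [-20, -100, -500, -2500, -12500]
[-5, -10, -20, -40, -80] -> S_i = -5*2^i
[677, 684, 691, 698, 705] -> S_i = 677 + 7*i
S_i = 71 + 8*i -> [71, 79, 87, 95, 103]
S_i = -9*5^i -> [-9, -45, -225, -1125, -5625]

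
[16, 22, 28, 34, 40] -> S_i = 16 + 6*i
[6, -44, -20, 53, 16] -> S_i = Random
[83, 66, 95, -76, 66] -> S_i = Random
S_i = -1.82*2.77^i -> [-1.82, -5.04, -13.96, -38.68, -107.15]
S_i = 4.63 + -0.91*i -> [4.63, 3.72, 2.81, 1.9, 0.99]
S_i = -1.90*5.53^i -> [-1.9, -10.51, -58.1, -321.31, -1776.86]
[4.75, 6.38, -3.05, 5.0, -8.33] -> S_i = Random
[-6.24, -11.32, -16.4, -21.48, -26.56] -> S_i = -6.24 + -5.08*i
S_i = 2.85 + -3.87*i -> [2.85, -1.02, -4.89, -8.76, -12.63]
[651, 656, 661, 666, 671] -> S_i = 651 + 5*i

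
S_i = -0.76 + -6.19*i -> [-0.76, -6.95, -13.14, -19.33, -25.52]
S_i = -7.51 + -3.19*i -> [-7.51, -10.7, -13.89, -17.08, -20.27]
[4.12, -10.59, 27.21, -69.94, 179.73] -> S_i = 4.12*(-2.57)^i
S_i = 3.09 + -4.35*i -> [3.09, -1.26, -5.61, -9.96, -14.31]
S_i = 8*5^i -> [8, 40, 200, 1000, 5000]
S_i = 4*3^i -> [4, 12, 36, 108, 324]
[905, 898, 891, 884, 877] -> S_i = 905 + -7*i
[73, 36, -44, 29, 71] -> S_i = Random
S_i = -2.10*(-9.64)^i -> [-2.1, 20.24, -195.15, 1881.27, -18135.41]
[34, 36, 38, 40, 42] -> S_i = 34 + 2*i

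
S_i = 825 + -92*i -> [825, 733, 641, 549, 457]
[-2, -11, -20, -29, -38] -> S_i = -2 + -9*i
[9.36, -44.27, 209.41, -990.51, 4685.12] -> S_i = 9.36*(-4.73)^i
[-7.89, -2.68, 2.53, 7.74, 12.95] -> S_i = -7.89 + 5.21*i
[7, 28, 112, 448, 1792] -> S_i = 7*4^i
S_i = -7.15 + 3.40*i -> [-7.15, -3.75, -0.35, 3.05, 6.45]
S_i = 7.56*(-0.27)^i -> [7.56, -2.04, 0.55, -0.15, 0.04]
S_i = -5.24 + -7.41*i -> [-5.24, -12.65, -20.06, -27.47, -34.88]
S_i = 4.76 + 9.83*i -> [4.76, 14.59, 24.42, 34.25, 44.08]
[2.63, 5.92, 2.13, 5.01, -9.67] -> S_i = Random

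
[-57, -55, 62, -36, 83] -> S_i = Random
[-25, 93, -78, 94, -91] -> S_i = Random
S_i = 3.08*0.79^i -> [3.08, 2.43, 1.92, 1.52, 1.2]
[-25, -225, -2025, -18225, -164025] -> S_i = -25*9^i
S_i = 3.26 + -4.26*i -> [3.26, -1.0, -5.26, -9.52, -13.78]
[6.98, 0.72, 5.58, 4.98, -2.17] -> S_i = Random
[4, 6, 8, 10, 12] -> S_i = 4 + 2*i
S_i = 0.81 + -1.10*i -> [0.81, -0.29, -1.39, -2.49, -3.59]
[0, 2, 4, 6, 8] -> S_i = 0 + 2*i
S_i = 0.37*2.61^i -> [0.37, 0.97, 2.52, 6.58, 17.17]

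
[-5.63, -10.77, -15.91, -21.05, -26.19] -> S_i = -5.63 + -5.14*i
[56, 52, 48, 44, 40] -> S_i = 56 + -4*i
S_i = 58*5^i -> [58, 290, 1450, 7250, 36250]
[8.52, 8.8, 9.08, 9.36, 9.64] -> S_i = 8.52 + 0.28*i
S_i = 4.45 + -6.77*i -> [4.45, -2.32, -9.09, -15.86, -22.63]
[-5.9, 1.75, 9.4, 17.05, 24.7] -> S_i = -5.90 + 7.65*i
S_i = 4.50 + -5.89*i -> [4.5, -1.39, -7.28, -13.17, -19.06]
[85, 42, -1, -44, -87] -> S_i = 85 + -43*i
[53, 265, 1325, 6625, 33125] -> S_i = 53*5^i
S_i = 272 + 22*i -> [272, 294, 316, 338, 360]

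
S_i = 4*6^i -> [4, 24, 144, 864, 5184]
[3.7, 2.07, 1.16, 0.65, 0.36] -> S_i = 3.70*0.56^i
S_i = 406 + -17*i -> [406, 389, 372, 355, 338]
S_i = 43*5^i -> [43, 215, 1075, 5375, 26875]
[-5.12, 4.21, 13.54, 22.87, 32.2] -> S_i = -5.12 + 9.33*i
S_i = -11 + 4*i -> [-11, -7, -3, 1, 5]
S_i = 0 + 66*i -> [0, 66, 132, 198, 264]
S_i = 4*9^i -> [4, 36, 324, 2916, 26244]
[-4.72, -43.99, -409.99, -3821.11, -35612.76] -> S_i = -4.72*9.32^i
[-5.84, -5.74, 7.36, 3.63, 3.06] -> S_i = Random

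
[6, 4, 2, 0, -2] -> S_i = 6 + -2*i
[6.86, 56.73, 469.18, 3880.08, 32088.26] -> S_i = 6.86*8.27^i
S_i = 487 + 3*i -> [487, 490, 493, 496, 499]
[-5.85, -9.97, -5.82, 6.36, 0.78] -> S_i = Random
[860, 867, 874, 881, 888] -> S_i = 860 + 7*i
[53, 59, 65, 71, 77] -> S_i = 53 + 6*i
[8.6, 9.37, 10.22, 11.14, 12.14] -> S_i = 8.60*1.09^i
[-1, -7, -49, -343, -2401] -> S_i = -1*7^i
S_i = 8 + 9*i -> [8, 17, 26, 35, 44]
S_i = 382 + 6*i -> [382, 388, 394, 400, 406]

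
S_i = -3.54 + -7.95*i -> [-3.54, -11.49, -19.44, -27.39, -35.34]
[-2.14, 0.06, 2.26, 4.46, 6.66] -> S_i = -2.14 + 2.20*i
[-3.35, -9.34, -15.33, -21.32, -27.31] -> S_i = -3.35 + -5.99*i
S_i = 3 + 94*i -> [3, 97, 191, 285, 379]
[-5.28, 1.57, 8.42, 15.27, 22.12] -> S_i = -5.28 + 6.85*i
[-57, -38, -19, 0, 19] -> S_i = -57 + 19*i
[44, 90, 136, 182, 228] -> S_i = 44 + 46*i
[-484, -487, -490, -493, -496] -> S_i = -484 + -3*i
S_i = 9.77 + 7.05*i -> [9.77, 16.82, 23.87, 30.92, 37.97]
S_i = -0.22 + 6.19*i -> [-0.22, 5.97, 12.16, 18.35, 24.54]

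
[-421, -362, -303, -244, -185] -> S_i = -421 + 59*i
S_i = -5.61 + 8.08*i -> [-5.61, 2.47, 10.55, 18.63, 26.71]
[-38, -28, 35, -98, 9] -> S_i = Random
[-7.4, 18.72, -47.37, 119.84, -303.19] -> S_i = -7.40*(-2.53)^i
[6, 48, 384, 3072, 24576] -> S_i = 6*8^i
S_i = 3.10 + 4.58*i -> [3.1, 7.68, 12.26, 16.84, 21.42]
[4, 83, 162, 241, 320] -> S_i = 4 + 79*i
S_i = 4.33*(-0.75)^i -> [4.33, -3.25, 2.44, -1.83, 1.37]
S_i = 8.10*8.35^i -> [8.1, 67.63, 564.75, 4715.68, 39375.94]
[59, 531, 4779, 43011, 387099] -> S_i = 59*9^i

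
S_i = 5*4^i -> [5, 20, 80, 320, 1280]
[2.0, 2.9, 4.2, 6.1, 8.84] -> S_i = 2.00*1.45^i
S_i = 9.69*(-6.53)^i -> [9.69, -63.28, 413.19, -2698.13, 17618.81]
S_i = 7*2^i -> [7, 14, 28, 56, 112]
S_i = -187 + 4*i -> [-187, -183, -179, -175, -171]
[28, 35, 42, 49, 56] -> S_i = 28 + 7*i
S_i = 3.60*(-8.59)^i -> [3.6, -30.92, 265.64, -2281.82, 19600.86]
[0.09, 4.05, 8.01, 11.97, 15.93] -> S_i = 0.09 + 3.96*i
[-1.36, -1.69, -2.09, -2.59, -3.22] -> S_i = -1.36*1.24^i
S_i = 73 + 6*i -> [73, 79, 85, 91, 97]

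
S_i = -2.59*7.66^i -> [-2.59, -19.84, -151.97, -1164.09, -8916.92]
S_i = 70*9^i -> [70, 630, 5670, 51030, 459270]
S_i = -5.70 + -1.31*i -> [-5.7, -7.01, -8.32, -9.63, -10.94]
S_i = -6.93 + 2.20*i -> [-6.93, -4.73, -2.53, -0.33, 1.87]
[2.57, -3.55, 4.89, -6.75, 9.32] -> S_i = 2.57*(-1.38)^i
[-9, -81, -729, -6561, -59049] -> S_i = -9*9^i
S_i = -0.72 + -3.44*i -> [-0.72, -4.16, -7.6, -11.04, -14.48]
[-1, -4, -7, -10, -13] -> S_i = -1 + -3*i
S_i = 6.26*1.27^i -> [6.26, 7.95, 10.1, 12.82, 16.29]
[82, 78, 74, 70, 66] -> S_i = 82 + -4*i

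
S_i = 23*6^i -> [23, 138, 828, 4968, 29808]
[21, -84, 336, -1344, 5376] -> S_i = 21*-4^i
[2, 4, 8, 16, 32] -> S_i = 2*2^i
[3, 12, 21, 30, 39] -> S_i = 3 + 9*i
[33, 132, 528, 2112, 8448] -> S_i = 33*4^i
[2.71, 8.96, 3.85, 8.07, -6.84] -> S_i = Random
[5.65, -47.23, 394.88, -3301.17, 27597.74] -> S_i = 5.65*(-8.36)^i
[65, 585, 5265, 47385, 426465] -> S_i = 65*9^i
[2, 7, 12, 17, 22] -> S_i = 2 + 5*i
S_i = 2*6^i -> [2, 12, 72, 432, 2592]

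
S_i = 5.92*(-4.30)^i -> [5.92, -25.46, 109.46, -470.68, 2023.93]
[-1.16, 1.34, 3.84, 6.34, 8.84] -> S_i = -1.16 + 2.50*i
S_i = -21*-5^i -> [-21, 105, -525, 2625, -13125]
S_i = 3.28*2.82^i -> [3.28, 9.25, 26.08, 73.56, 207.43]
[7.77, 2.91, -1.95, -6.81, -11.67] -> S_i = 7.77 + -4.86*i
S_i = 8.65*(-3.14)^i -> [8.65, -27.16, 85.29, -267.8, 840.88]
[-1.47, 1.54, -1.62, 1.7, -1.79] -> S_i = -1.47*(-1.05)^i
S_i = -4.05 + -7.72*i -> [-4.05, -11.77, -19.49, -27.21, -34.93]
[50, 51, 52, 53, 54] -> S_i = 50 + 1*i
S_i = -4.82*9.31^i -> [-4.82, -44.87, -417.78, -3889.52, -36211.44]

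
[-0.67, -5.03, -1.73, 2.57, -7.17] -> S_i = Random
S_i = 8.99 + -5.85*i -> [8.99, 3.14, -2.71, -8.56, -14.41]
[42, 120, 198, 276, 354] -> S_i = 42 + 78*i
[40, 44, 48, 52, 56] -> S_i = 40 + 4*i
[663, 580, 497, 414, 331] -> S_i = 663 + -83*i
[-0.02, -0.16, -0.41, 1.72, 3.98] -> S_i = Random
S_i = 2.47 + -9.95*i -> [2.47, -7.48, -17.43, -27.38, -37.33]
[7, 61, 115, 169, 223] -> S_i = 7 + 54*i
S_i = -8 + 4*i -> [-8, -4, 0, 4, 8]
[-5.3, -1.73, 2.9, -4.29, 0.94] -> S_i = Random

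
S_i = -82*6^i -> [-82, -492, -2952, -17712, -106272]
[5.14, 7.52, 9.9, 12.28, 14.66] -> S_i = 5.14 + 2.38*i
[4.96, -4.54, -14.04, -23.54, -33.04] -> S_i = 4.96 + -9.50*i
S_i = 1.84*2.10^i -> [1.84, 3.86, 8.11, 17.04, 35.78]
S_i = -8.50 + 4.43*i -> [-8.5, -4.07, 0.36, 4.79, 9.22]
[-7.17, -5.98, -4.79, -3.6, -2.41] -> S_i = -7.17 + 1.19*i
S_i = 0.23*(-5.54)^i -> [0.23, -1.27, 7.06, -39.11, 216.65]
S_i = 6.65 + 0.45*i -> [6.65, 7.1, 7.55, 8.0, 8.45]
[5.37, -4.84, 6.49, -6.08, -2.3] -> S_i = Random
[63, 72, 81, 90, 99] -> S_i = 63 + 9*i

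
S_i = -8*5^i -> [-8, -40, -200, -1000, -5000]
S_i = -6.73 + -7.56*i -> [-6.73, -14.29, -21.85, -29.41, -36.97]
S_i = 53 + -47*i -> [53, 6, -41, -88, -135]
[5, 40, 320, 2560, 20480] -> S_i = 5*8^i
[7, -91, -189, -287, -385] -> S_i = 7 + -98*i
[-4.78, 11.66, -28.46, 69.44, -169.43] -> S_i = -4.78*(-2.44)^i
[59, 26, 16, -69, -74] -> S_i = Random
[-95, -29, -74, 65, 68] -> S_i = Random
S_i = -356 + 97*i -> [-356, -259, -162, -65, 32]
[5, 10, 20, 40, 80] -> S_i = 5*2^i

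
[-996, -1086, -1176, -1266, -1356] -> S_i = -996 + -90*i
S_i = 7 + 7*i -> [7, 14, 21, 28, 35]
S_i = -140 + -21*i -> [-140, -161, -182, -203, -224]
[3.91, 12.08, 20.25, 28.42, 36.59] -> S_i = 3.91 + 8.17*i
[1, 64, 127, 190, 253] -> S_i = 1 + 63*i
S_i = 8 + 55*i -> [8, 63, 118, 173, 228]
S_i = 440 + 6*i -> [440, 446, 452, 458, 464]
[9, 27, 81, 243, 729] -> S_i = 9*3^i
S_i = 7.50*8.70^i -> [7.5, 65.25, 567.67, 4938.77, 42967.32]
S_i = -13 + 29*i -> [-13, 16, 45, 74, 103]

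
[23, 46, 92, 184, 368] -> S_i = 23*2^i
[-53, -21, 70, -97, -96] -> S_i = Random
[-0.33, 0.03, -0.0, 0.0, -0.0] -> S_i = -0.33*(-0.09)^i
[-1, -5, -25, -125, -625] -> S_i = -1*5^i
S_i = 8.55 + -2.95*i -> [8.55, 5.6, 2.65, -0.3, -3.25]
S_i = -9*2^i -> [-9, -18, -36, -72, -144]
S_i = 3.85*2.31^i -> [3.85, 8.89, 20.54, 47.46, 109.62]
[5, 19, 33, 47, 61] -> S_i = 5 + 14*i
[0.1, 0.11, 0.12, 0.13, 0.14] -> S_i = 0.10 + 0.01*i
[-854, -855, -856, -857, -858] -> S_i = -854 + -1*i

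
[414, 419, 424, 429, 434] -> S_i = 414 + 5*i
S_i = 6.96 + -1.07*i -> [6.96, 5.89, 4.82, 3.75, 2.68]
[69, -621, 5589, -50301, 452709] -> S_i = 69*-9^i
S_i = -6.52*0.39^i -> [-6.52, -2.54, -0.99, -0.39, -0.15]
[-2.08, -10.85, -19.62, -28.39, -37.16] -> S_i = -2.08 + -8.77*i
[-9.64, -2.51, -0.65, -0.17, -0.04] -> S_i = -9.64*0.26^i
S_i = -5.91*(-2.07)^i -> [-5.91, 12.23, -25.32, 52.42, -108.51]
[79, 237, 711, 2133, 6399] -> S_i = 79*3^i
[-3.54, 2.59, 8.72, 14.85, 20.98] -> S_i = -3.54 + 6.13*i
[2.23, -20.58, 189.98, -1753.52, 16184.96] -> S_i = 2.23*(-9.23)^i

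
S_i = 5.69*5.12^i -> [5.69, 29.13, 149.16, 763.7, 3910.14]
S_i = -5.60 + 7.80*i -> [-5.6, 2.2, 10.0, 17.8, 25.6]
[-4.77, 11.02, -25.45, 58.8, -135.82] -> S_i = -4.77*(-2.31)^i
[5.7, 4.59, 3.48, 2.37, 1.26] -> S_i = 5.70 + -1.11*i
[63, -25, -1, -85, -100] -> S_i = Random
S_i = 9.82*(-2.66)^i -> [9.82, -26.12, 69.48, -184.82, 491.63]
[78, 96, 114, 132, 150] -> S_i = 78 + 18*i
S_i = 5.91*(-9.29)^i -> [5.91, -54.9, 510.06, -4738.43, 44020.03]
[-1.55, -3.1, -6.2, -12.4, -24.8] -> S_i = -1.55*2.00^i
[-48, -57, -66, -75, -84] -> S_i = -48 + -9*i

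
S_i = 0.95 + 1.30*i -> [0.95, 2.25, 3.55, 4.85, 6.15]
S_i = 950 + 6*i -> [950, 956, 962, 968, 974]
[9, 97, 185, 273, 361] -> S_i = 9 + 88*i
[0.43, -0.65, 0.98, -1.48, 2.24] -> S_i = 0.43*(-1.51)^i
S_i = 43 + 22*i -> [43, 65, 87, 109, 131]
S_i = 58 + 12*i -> [58, 70, 82, 94, 106]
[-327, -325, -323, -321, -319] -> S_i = -327 + 2*i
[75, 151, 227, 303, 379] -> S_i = 75 + 76*i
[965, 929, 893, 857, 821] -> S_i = 965 + -36*i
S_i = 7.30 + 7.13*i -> [7.3, 14.43, 21.56, 28.69, 35.82]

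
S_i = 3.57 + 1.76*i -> [3.57, 5.33, 7.09, 8.85, 10.61]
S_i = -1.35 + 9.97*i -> [-1.35, 8.62, 18.59, 28.56, 38.53]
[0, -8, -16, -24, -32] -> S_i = 0 + -8*i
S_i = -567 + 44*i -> [-567, -523, -479, -435, -391]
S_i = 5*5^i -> [5, 25, 125, 625, 3125]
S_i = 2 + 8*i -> [2, 10, 18, 26, 34]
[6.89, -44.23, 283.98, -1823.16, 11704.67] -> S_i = 6.89*(-6.42)^i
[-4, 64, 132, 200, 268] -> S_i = -4 + 68*i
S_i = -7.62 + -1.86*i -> [-7.62, -9.48, -11.34, -13.2, -15.06]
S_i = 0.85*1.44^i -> [0.85, 1.22, 1.76, 2.54, 3.65]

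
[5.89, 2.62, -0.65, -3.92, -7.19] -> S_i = 5.89 + -3.27*i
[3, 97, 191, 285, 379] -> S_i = 3 + 94*i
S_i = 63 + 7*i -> [63, 70, 77, 84, 91]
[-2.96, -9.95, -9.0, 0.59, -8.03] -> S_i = Random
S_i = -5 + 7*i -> [-5, 2, 9, 16, 23]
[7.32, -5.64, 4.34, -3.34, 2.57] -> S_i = 7.32*(-0.77)^i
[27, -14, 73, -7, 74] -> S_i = Random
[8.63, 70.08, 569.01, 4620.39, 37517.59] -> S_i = 8.63*8.12^i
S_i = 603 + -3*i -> [603, 600, 597, 594, 591]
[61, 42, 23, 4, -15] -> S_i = 61 + -19*i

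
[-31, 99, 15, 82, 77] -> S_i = Random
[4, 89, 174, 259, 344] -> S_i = 4 + 85*i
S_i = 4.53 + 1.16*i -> [4.53, 5.69, 6.85, 8.01, 9.17]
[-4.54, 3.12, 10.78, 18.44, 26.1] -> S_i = -4.54 + 7.66*i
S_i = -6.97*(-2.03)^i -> [-6.97, 14.15, -28.72, 58.31, -118.36]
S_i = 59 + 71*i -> [59, 130, 201, 272, 343]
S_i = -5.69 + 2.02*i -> [-5.69, -3.67, -1.65, 0.37, 2.39]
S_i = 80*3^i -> [80, 240, 720, 2160, 6480]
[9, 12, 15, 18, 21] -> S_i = 9 + 3*i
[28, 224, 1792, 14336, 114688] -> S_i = 28*8^i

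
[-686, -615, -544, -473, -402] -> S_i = -686 + 71*i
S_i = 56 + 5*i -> [56, 61, 66, 71, 76]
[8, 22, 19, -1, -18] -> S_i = Random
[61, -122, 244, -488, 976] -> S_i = 61*-2^i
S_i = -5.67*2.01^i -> [-5.67, -11.4, -22.91, -46.04, -92.55]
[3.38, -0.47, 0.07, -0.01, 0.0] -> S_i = 3.38*(-0.14)^i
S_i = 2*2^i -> [2, 4, 8, 16, 32]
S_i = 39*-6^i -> [39, -234, 1404, -8424, 50544]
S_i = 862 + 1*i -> [862, 863, 864, 865, 866]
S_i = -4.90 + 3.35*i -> [-4.9, -1.55, 1.8, 5.15, 8.5]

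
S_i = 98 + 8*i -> [98, 106, 114, 122, 130]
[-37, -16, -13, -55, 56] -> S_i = Random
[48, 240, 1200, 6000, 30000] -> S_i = 48*5^i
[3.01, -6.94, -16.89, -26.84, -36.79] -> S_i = 3.01 + -9.95*i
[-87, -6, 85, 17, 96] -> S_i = Random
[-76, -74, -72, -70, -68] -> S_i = -76 + 2*i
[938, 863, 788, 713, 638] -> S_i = 938 + -75*i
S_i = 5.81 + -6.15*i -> [5.81, -0.34, -6.49, -12.64, -18.79]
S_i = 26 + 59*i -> [26, 85, 144, 203, 262]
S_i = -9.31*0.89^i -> [-9.31, -8.29, -7.37, -6.56, -5.84]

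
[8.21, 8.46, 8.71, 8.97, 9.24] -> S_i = 8.21*1.03^i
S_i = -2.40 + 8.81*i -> [-2.4, 6.41, 15.22, 24.03, 32.84]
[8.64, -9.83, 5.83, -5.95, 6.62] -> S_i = Random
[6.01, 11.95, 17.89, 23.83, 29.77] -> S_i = 6.01 + 5.94*i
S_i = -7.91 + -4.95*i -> [-7.91, -12.86, -17.81, -22.76, -27.71]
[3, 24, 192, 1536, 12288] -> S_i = 3*8^i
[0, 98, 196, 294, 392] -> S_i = 0 + 98*i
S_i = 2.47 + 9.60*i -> [2.47, 12.07, 21.67, 31.27, 40.87]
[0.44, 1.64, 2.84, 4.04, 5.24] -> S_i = 0.44 + 1.20*i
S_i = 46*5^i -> [46, 230, 1150, 5750, 28750]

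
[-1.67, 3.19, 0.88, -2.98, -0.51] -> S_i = Random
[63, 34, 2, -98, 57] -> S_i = Random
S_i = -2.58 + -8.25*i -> [-2.58, -10.83, -19.08, -27.33, -35.58]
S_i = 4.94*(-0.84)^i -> [4.94, -4.15, 3.49, -2.93, 2.46]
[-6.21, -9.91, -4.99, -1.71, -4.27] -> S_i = Random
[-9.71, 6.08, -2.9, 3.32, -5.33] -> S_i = Random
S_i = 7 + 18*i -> [7, 25, 43, 61, 79]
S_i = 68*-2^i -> [68, -136, 272, -544, 1088]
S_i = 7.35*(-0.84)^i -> [7.35, -6.17, 5.19, -4.36, 3.66]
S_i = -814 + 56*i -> [-814, -758, -702, -646, -590]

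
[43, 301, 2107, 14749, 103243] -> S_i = 43*7^i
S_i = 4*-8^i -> [4, -32, 256, -2048, 16384]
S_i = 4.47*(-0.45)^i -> [4.47, -2.01, 0.91, -0.41, 0.18]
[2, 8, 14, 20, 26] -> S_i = 2 + 6*i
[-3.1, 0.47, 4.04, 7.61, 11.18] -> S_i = -3.10 + 3.57*i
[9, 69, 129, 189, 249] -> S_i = 9 + 60*i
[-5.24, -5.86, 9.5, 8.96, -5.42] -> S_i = Random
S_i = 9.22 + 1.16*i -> [9.22, 10.38, 11.54, 12.7, 13.86]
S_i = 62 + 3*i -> [62, 65, 68, 71, 74]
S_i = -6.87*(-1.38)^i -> [-6.87, 9.48, -13.08, 18.05, -24.92]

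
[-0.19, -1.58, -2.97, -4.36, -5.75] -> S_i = -0.19 + -1.39*i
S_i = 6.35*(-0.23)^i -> [6.35, -1.46, 0.34, -0.08, 0.02]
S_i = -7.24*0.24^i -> [-7.24, -1.74, -0.42, -0.1, -0.02]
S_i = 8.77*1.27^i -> [8.77, 11.14, 14.15, 17.96, 22.81]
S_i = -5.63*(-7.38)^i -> [-5.63, 41.55, -306.63, 2262.96, -16700.67]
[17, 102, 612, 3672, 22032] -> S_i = 17*6^i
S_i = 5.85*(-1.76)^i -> [5.85, -10.3, 18.12, -31.89, 56.13]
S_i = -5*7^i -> [-5, -35, -245, -1715, -12005]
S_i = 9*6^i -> [9, 54, 324, 1944, 11664]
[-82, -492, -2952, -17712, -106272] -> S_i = -82*6^i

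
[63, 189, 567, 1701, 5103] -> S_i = 63*3^i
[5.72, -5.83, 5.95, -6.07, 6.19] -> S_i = 5.72*(-1.02)^i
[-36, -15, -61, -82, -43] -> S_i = Random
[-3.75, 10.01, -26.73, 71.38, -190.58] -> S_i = -3.75*(-2.67)^i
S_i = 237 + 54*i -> [237, 291, 345, 399, 453]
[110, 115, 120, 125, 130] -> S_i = 110 + 5*i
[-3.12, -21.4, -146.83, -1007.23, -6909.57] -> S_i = -3.12*6.86^i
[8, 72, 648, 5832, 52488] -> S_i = 8*9^i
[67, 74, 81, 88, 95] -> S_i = 67 + 7*i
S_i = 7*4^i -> [7, 28, 112, 448, 1792]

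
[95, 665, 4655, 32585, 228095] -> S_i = 95*7^i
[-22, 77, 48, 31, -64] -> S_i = Random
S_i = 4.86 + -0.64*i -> [4.86, 4.22, 3.58, 2.94, 2.3]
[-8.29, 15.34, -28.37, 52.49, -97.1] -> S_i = -8.29*(-1.85)^i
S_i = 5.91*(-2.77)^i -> [5.91, -16.37, 45.35, -125.61, 347.94]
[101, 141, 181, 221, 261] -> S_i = 101 + 40*i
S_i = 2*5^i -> [2, 10, 50, 250, 1250]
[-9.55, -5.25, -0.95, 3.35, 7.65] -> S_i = -9.55 + 4.30*i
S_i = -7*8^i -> [-7, -56, -448, -3584, -28672]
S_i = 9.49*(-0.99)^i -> [9.49, -9.4, 9.3, -9.21, 9.12]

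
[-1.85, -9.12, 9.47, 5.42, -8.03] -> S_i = Random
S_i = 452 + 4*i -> [452, 456, 460, 464, 468]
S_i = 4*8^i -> [4, 32, 256, 2048, 16384]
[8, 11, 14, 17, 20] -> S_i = 8 + 3*i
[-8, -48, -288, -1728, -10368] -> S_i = -8*6^i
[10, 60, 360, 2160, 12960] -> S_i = 10*6^i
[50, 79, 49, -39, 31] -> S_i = Random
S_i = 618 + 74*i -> [618, 692, 766, 840, 914]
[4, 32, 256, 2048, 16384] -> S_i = 4*8^i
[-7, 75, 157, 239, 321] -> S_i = -7 + 82*i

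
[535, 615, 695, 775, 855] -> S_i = 535 + 80*i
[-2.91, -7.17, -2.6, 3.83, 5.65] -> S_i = Random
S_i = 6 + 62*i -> [6, 68, 130, 192, 254]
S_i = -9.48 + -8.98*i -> [-9.48, -18.46, -27.44, -36.42, -45.4]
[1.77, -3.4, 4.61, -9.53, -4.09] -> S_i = Random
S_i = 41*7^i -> [41, 287, 2009, 14063, 98441]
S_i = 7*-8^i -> [7, -56, 448, -3584, 28672]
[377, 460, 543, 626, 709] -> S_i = 377 + 83*i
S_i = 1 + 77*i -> [1, 78, 155, 232, 309]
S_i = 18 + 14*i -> [18, 32, 46, 60, 74]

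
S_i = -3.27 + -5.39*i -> [-3.27, -8.66, -14.05, -19.44, -24.83]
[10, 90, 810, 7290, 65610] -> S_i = 10*9^i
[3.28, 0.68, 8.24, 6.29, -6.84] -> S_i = Random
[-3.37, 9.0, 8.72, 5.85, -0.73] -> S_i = Random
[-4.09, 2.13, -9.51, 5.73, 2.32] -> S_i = Random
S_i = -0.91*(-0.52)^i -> [-0.91, 0.47, -0.25, 0.13, -0.07]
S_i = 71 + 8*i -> [71, 79, 87, 95, 103]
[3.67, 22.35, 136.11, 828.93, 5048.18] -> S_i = 3.67*6.09^i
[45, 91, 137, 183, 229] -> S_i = 45 + 46*i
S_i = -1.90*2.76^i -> [-1.9, -5.24, -14.47, -39.95, -110.25]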